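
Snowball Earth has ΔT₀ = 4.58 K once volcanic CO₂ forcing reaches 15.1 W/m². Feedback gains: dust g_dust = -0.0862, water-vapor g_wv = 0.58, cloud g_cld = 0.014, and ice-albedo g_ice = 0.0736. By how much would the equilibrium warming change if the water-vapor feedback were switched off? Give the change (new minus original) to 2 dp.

-6.35 K

Original: g = 0.5814, ΔT = 4.58/(1−0.5814) = 10.9412 K.
Without water-vapor: g' = 0.0014, ΔT' = 4.58/(1−0.0014) = 4.5864 K.
Change = 4.5864 − 10.9412 = -6.35 K.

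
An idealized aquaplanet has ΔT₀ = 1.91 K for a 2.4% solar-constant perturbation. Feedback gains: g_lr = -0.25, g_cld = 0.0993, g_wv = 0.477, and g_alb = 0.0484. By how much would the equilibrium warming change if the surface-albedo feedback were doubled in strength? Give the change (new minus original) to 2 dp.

Original: g = 0.3747, ΔT = 1.91/(1−0.3747) = 3.0545 K.
With doubled surface-albedo: g' = 0.4231, ΔT' = 1.91/(1−0.4231) = 3.3108 K.
Change = 3.3108 − 3.0545 = 0.26 K.

0.26 K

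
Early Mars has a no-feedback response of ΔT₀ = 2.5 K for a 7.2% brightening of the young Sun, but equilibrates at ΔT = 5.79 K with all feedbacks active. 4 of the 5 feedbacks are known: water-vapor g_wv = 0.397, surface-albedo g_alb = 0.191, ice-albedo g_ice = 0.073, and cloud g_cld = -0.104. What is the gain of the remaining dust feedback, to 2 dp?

Amplification A = ΔT/ΔT₀ = 5.79/2.5 = 2.316.
Total gain g = 1 − 1/A = 1 − 1/2.316 = 0.5682.
Known gains sum to 0.397 + 0.191 + 0.073 − 0.104 = 0.557.
g_dust = 0.5682 − 0.557 = 0.01.

0.01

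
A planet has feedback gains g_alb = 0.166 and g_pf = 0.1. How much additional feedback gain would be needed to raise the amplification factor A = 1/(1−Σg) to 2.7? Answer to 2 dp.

Current total gain = 0.266.
Target gain for A = 2.7: g* = 1 − 1/2.7 = 0.6296.
Additional gain needed = 0.6296 − 0.266 = 0.36.

0.36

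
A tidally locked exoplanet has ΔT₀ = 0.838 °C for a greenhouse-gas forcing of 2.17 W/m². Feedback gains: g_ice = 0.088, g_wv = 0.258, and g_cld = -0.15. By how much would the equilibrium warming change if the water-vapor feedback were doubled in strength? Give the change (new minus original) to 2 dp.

0.49 °C

Original: g = 0.196, ΔT = 0.838/(1−0.196) = 1.0423 °C.
With doubled water-vapor: g' = 0.454, ΔT' = 0.838/(1−0.454) = 1.5348 °C.
Change = 1.5348 − 1.0423 = 0.49 °C.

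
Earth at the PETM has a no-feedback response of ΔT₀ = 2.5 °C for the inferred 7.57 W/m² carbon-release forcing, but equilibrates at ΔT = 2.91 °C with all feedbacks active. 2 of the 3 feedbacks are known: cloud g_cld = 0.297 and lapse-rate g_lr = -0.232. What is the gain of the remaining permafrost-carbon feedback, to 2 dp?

0.08

Amplification A = ΔT/ΔT₀ = 2.91/2.5 = 1.164.
Total gain g = 1 − 1/A = 1 − 1/1.164 = 0.1409.
Known gains sum to 0.297 − 0.232 = 0.065.
g_pf = 0.1409 − 0.065 = 0.08.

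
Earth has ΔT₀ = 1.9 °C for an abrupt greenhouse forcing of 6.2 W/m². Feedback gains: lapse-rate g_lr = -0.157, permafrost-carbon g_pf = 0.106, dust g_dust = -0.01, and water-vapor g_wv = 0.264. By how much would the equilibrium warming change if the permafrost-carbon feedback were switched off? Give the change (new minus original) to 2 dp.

-0.28 °C

Original: g = 0.203, ΔT = 1.9/(1−0.203) = 2.3839 °C.
Without permafrost-carbon: g' = 0.097, ΔT' = 1.9/(1−0.097) = 2.1041 °C.
Change = 2.1041 − 2.3839 = -0.28 °C.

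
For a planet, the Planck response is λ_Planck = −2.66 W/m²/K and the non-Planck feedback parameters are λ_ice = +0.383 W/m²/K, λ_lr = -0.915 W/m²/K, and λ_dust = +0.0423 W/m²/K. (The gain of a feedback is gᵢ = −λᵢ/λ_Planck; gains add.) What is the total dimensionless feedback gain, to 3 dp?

Convert to gains: g_ice = 0.383/2.66 = 0.144; g_lr = -0.915/2.66 = -0.344; g_dust = 0.0423/2.66 = 0.0159.
Total gain g = -0.1841.

-0.184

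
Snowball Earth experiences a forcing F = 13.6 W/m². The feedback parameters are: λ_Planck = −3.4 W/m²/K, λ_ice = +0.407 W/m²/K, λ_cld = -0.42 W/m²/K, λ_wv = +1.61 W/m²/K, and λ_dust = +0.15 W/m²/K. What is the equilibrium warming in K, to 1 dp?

Net feedback parameter λ = (−3.4) + (+0.407) + (-0.42) + (+1.61) + (+0.15) = -1.653 W/m²/K.
ΔT = −F/λ = −13.6/(-1.653) = 8.2 K.

8.2 K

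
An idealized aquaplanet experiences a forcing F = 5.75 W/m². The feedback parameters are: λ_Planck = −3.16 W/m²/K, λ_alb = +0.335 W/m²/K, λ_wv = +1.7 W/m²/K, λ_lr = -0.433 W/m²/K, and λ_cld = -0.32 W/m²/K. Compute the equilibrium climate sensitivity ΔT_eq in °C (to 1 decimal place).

Net feedback parameter λ = (−3.16) + (+0.335) + (+1.7) + (-0.433) + (-0.32) = -1.878 W/m²/K.
ΔT = −F/λ = −5.75/(-1.878) = 3.1 °C.

3.1 °C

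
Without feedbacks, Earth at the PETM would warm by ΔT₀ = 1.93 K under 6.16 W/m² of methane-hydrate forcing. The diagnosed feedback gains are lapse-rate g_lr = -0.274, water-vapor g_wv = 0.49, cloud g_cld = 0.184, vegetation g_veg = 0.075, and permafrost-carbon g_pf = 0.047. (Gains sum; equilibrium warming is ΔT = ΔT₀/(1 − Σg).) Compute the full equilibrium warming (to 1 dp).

Total gain g = -0.274 + 0.49 + 0.184 + 0.075 + 0.047 = 0.522.
Amplification A = 1/(1 − 0.522) = 2.092.
ΔT = 1.93 × 2.092 = 4.0 K.

4.0 K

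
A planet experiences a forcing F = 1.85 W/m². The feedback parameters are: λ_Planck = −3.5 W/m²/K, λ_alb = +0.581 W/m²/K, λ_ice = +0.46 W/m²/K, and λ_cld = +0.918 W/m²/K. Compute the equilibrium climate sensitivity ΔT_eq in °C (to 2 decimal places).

Net feedback parameter λ = (−3.5) + (+0.581) + (+0.46) + (+0.918) = -1.541 W/m²/K.
ΔT = −F/λ = −1.85/(-1.541) = 1.20 °C.

1.20 °C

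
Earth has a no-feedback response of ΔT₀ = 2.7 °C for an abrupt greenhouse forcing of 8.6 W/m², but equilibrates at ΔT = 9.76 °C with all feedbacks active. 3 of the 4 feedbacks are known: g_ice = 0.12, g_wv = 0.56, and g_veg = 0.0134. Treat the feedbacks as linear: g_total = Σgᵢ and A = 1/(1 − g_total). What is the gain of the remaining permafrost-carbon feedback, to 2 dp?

Amplification A = ΔT/ΔT₀ = 9.76/2.7 = 3.615.
Total gain g = 1 − 1/A = 1 − 1/3.615 = 0.7234.
Known gains sum to 0.12 + 0.56 + 0.0134 = 0.6934.
g_pf = 0.7234 − 0.6934 = 0.03.

0.03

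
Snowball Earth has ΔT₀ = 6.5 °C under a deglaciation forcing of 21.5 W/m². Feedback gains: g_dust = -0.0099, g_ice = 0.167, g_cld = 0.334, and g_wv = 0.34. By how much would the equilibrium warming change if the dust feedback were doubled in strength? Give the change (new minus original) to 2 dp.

-2.13 °C

Original: g = 0.8311, ΔT = 6.5/(1−0.8311) = 38.4843 °C.
With doubled dust: g' = 0.8212, ΔT' = 6.5/(1−0.8212) = 36.3535 °C.
Change = 36.3535 − 38.4843 = -2.13 °C.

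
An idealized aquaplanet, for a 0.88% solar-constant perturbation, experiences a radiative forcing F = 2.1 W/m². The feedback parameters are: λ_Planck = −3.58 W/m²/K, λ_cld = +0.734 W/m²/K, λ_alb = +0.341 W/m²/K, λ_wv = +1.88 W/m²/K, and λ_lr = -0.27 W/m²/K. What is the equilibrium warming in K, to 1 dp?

2.3 K

Net feedback parameter λ = (−3.58) + (+0.734) + (+0.341) + (+1.88) + (-0.27) = -0.895 W/m²/K.
ΔT = −F/λ = −2.1/(-0.895) = 2.3 K.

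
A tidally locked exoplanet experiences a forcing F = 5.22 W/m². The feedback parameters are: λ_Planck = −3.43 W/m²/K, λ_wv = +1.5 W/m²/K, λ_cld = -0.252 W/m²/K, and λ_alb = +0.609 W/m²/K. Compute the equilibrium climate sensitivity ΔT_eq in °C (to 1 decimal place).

3.3 °C

Net feedback parameter λ = (−3.43) + (+1.5) + (-0.252) + (+0.609) = -1.573 W/m²/K.
ΔT = −F/λ = −5.22/(-1.573) = 3.3 °C.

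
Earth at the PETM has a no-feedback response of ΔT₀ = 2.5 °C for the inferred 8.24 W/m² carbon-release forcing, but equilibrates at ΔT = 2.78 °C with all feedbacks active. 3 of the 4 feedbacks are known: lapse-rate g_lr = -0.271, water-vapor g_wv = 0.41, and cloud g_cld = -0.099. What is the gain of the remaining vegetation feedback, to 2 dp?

0.06

Amplification A = ΔT/ΔT₀ = 2.78/2.5 = 1.112.
Total gain g = 1 − 1/A = 1 − 1/1.112 = 0.1007.
Known gains sum to -0.271 + 0.41 − 0.099 = 0.04.
g_veg = 0.1007 − 0.04 = 0.06.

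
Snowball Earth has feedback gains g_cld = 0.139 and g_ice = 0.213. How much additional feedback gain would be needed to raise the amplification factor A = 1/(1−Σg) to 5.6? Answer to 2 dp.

0.47

Current total gain = 0.352.
Target gain for A = 5.6: g* = 1 − 1/5.6 = 0.8214.
Additional gain needed = 0.8214 − 0.352 = 0.47.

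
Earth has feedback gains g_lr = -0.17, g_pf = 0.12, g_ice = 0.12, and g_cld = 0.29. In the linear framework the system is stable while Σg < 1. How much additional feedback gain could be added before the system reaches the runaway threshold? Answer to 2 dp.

Current total gain = -0.17 + 0.12 + 0.12 + 0.29 = 0.36.
Margin to runaway = 1 − 0.36 = 0.64.

0.64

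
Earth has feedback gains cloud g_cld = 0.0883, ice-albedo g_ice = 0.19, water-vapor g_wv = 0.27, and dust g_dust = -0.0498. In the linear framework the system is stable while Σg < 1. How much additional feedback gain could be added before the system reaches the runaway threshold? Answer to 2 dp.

Current total gain = 0.0883 + 0.19 + 0.27 − 0.0498 = 0.4985.
Margin to runaway = 1 − 0.4985 = 0.50.

0.50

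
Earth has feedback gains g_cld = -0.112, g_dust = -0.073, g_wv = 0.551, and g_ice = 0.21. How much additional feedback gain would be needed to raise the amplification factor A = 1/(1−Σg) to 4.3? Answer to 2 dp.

Current total gain = 0.576.
Target gain for A = 4.3: g* = 1 − 1/4.3 = 0.7674.
Additional gain needed = 0.7674 − 0.576 = 0.19.

0.19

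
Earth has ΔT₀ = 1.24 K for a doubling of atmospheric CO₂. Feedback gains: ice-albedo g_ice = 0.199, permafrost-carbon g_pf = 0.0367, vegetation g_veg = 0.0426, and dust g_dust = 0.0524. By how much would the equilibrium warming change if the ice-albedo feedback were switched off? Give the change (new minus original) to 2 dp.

-0.42 K

Original: g = 0.3307, ΔT = 1.24/(1−0.3307) = 1.8527 K.
Without ice-albedo: g' = 0.1317, ΔT' = 1.24/(1−0.1317) = 1.4281 K.
Change = 1.4281 − 1.8527 = -0.42 K.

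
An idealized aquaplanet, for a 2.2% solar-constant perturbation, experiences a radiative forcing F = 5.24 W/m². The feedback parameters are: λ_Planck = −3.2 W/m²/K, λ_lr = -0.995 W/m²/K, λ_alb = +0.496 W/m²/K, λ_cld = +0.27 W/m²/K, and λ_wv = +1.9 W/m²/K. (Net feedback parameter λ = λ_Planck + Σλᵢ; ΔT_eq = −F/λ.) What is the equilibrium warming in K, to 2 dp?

3.43 K

Net feedback parameter λ = (−3.2) + (-0.995) + (+0.496) + (+0.27) + (+1.9) = -1.529 W/m²/K.
ΔT = −F/λ = −5.24/(-1.529) = 3.43 K.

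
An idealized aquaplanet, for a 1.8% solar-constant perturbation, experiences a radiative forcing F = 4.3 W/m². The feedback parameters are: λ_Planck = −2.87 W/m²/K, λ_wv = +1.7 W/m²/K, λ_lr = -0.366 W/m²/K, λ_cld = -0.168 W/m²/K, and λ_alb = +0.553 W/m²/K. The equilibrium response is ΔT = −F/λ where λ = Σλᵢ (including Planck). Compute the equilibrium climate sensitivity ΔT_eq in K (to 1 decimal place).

3.7 K

Net feedback parameter λ = (−2.87) + (+1.7) + (-0.366) + (-0.168) + (+0.553) = -1.151 W/m²/K.
ΔT = −F/λ = −4.3/(-1.151) = 3.7 K.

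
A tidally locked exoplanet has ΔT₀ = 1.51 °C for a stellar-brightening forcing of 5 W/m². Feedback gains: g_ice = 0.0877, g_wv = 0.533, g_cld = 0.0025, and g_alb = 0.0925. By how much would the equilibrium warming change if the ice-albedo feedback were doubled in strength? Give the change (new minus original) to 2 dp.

2.37 °C

Original: g = 0.7157, ΔT = 1.51/(1−0.7157) = 5.3113 °C.
With doubled ice-albedo: g' = 0.8034, ΔT' = 1.51/(1−0.8034) = 7.6806 °C.
Change = 7.6806 − 5.3113 = 2.37 °C.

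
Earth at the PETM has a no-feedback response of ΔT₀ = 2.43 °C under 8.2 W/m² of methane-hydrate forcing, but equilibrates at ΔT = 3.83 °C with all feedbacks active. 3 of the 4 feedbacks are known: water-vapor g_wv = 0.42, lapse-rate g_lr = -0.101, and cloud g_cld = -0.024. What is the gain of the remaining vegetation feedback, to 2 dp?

0.07

Amplification A = ΔT/ΔT₀ = 3.83/2.43 = 1.576.
Total gain g = 1 − 1/A = 1 − 1/1.576 = 0.3655.
Known gains sum to 0.42 − 0.101 − 0.024 = 0.295.
g_veg = 0.3655 − 0.295 = 0.07.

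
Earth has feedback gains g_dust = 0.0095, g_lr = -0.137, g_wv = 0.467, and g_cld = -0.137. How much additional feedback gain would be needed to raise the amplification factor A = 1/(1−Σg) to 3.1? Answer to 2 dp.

0.47

Current total gain = 0.2025.
Target gain for A = 3.1: g* = 1 − 1/3.1 = 0.6774.
Additional gain needed = 0.6774 − 0.2025 = 0.47.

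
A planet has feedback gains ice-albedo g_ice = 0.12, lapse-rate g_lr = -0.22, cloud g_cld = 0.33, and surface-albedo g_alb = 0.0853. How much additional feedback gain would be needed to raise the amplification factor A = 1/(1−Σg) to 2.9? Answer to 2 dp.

Current total gain = 0.3153.
Target gain for A = 2.9: g* = 1 − 1/2.9 = 0.6552.
Additional gain needed = 0.6552 − 0.3153 = 0.34.

0.34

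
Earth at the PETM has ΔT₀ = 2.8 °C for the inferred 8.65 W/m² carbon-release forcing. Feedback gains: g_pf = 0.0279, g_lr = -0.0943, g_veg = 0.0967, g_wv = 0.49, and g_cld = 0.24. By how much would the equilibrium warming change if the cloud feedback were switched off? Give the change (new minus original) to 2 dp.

-5.84 °C

Original: g = 0.7603, ΔT = 2.8/(1−0.7603) = 11.6813 °C.
Without cloud: g' = 0.5203, ΔT' = 2.8/(1−0.5203) = 5.8370 °C.
Change = 5.8370 − 11.6813 = -5.84 °C.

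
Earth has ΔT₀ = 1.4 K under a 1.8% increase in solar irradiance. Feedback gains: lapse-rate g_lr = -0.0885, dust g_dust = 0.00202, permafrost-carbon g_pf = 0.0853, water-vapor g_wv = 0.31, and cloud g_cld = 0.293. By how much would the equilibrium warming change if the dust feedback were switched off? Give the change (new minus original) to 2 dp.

-0.02 K

Original: g = 0.60182, ΔT = 1.4/(1−0.60182) = 3.5160 K.
Without dust: g' = 0.5998, ΔT' = 1.4/(1−0.5998) = 3.4983 K.
Change = 3.4983 − 3.5160 = -0.02 K.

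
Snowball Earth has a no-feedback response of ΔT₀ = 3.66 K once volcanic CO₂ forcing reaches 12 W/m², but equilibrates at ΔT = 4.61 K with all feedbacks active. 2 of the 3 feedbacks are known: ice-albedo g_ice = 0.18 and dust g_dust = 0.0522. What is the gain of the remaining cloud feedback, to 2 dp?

Amplification A = ΔT/ΔT₀ = 4.61/3.66 = 1.26.
Total gain g = 1 − 1/A = 1 − 1/1.26 = 0.2063.
Known gains sum to 0.18 + 0.0522 = 0.2322.
g_cld = 0.2063 − 0.2322 = -0.03.

-0.03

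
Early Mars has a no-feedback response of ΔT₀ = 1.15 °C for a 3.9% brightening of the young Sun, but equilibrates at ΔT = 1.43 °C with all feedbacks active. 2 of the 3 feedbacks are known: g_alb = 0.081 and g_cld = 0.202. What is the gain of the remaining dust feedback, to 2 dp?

-0.09

Amplification A = ΔT/ΔT₀ = 1.43/1.15 = 1.243.
Total gain g = 1 − 1/A = 1 − 1/1.243 = 0.1955.
Known gains sum to 0.081 + 0.202 = 0.283.
g_dust = 0.1955 − 0.283 = -0.09.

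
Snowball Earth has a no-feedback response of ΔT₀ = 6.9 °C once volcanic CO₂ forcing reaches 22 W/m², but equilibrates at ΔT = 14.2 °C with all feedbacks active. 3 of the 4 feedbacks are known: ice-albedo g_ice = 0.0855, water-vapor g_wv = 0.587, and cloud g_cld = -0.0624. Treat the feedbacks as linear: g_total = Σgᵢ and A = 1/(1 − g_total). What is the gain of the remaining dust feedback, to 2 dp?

Amplification A = ΔT/ΔT₀ = 14.2/6.9 = 2.058.
Total gain g = 1 − 1/A = 1 − 1/2.058 = 0.5141.
Known gains sum to 0.0855 + 0.587 − 0.0624 = 0.6101.
g_dust = 0.5141 − 0.6101 = -0.10.

-0.10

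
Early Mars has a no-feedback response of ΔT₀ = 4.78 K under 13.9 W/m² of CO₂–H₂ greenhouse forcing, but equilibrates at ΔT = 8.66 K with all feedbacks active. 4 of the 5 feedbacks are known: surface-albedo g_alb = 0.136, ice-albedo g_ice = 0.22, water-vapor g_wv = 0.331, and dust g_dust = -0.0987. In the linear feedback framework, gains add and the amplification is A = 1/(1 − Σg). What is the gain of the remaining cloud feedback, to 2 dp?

Amplification A = ΔT/ΔT₀ = 8.66/4.78 = 1.812.
Total gain g = 1 − 1/A = 1 − 1/1.812 = 0.4481.
Known gains sum to 0.136 + 0.22 + 0.331 − 0.0987 = 0.5883.
g_cld = 0.4481 − 0.5883 = -0.14.

-0.14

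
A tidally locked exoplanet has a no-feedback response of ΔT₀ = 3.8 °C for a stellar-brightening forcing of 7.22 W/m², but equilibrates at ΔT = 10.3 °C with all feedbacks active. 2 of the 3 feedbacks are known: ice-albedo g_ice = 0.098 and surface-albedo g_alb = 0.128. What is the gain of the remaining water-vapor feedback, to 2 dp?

Amplification A = ΔT/ΔT₀ = 10.3/3.8 = 2.711.
Total gain g = 1 − 1/A = 1 − 1/2.711 = 0.6311.
Known gains sum to 0.098 + 0.128 = 0.226.
g_wv = 0.6311 − 0.226 = 0.41.

0.41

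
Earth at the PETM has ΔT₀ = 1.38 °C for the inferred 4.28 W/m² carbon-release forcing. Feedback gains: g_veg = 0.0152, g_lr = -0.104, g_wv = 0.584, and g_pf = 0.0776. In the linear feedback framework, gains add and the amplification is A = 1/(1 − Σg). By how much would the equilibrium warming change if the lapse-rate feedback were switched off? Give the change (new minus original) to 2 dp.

Original: g = 0.5728, ΔT = 1.38/(1−0.5728) = 3.2303 °C.
Without lapse-rate: g' = 0.6768, ΔT' = 1.38/(1−0.6768) = 4.2698 °C.
Change = 4.2698 − 3.2303 = 1.04 °C.

1.04 °C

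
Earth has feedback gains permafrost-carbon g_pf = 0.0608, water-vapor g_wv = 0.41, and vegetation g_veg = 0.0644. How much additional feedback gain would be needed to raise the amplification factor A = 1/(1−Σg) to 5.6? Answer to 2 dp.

0.29

Current total gain = 0.5352.
Target gain for A = 5.6: g* = 1 − 1/5.6 = 0.8214.
Additional gain needed = 0.8214 − 0.5352 = 0.29.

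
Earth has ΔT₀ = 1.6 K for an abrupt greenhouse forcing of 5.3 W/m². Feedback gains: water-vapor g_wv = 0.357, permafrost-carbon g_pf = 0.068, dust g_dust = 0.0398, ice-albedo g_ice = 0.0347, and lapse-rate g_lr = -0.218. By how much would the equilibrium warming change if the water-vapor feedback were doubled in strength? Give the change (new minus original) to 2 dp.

Original: g = 0.2815, ΔT = 1.6/(1−0.2815) = 2.2269 K.
With doubled water-vapor: g' = 0.6385, ΔT' = 1.6/(1−0.6385) = 4.4260 K.
Change = 4.4260 − 2.2269 = 2.20 K.

2.20 K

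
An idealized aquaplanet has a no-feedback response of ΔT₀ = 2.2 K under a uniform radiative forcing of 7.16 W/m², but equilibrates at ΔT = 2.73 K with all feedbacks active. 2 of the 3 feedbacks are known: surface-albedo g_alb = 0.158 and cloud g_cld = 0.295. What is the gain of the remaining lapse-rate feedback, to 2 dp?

Amplification A = ΔT/ΔT₀ = 2.73/2.2 = 1.241.
Total gain g = 1 − 1/A = 1 − 1/1.241 = 0.1942.
Known gains sum to 0.158 + 0.295 = 0.453.
g_lr = 0.1942 − 0.453 = -0.26.

-0.26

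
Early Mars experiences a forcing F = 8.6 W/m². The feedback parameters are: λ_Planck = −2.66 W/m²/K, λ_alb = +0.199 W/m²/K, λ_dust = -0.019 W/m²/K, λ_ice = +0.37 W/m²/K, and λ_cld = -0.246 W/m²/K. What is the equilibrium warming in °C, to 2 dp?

3.65 °C

Net feedback parameter λ = (−2.66) + (+0.199) + (-0.019) + (+0.37) + (-0.246) = -2.356 W/m²/K.
ΔT = −F/λ = −8.6/(-2.356) = 3.65 °C.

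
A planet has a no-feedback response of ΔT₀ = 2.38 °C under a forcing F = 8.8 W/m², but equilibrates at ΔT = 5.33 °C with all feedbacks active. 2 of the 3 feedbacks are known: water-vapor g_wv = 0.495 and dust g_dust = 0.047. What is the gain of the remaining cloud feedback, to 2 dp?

0.01

Amplification A = ΔT/ΔT₀ = 5.33/2.38 = 2.239.
Total gain g = 1 − 1/A = 1 − 1/2.239 = 0.5534.
Known gains sum to 0.495 + 0.047 = 0.542.
g_cld = 0.5534 − 0.542 = 0.01.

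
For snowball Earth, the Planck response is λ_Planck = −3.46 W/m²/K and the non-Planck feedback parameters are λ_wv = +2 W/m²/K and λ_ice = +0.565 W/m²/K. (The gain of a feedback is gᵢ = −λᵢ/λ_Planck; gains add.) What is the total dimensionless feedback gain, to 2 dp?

Convert to gains: g_wv = 2/3.46 = 0.578; g_ice = 0.565/3.46 = 0.1633.
Total gain g = 0.7413.

0.74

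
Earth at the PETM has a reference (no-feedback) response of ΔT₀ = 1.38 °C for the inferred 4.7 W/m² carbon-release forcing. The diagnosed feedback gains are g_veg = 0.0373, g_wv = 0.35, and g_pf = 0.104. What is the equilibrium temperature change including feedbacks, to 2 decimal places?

Total gain g = 0.0373 + 0.35 + 0.104 = 0.4913.
Amplification A = 1/(1 − 0.4913) = 1.966.
ΔT = 1.38 × 1.966 = 2.71 °C.

2.71 °C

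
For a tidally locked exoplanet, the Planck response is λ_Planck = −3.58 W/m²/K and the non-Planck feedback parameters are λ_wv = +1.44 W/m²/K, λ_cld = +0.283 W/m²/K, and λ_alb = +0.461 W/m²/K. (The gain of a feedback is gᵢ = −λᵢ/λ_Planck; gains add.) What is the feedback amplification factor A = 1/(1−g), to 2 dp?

Convert to gains: g_wv = 1.44/3.58 = 0.4022; g_cld = 0.283/3.58 = 0.07905; g_alb = 0.461/3.58 = 0.1288.
Total gain g = 0.61005.
A = 1/(1 − 0.61005) = 2.56.

2.56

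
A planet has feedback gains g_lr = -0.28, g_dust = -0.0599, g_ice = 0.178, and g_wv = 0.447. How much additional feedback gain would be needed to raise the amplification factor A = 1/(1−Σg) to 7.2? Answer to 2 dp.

Current total gain = 0.2851.
Target gain for A = 7.2: g* = 1 − 1/7.2 = 0.8611.
Additional gain needed = 0.8611 − 0.2851 = 0.58.

0.58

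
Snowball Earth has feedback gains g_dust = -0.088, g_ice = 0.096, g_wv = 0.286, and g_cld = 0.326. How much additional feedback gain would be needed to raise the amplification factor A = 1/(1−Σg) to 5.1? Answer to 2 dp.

Current total gain = 0.62.
Target gain for A = 5.1: g* = 1 − 1/5.1 = 0.8039.
Additional gain needed = 0.8039 − 0.62 = 0.18.

0.18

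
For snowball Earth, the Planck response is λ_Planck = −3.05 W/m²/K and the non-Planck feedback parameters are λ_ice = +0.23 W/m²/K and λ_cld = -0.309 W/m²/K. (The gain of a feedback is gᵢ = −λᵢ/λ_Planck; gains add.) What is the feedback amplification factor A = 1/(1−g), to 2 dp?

Convert to gains: g_ice = 0.23/3.05 = 0.07541; g_cld = -0.309/3.05 = -0.1013.
Total gain g = -0.02589.
A = 1/(1 + 0.02589) = 0.97.

0.97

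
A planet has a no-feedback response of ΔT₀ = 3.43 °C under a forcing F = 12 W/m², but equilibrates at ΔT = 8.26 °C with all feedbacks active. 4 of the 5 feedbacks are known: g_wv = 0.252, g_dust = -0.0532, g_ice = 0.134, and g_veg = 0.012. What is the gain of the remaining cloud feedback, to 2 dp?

Amplification A = ΔT/ΔT₀ = 8.26/3.43 = 2.408.
Total gain g = 1 − 1/A = 1 − 1/2.408 = 0.5847.
Known gains sum to 0.252 − 0.0532 + 0.134 + 0.012 = 0.3448.
g_cld = 0.5847 − 0.3448 = 0.24.

0.24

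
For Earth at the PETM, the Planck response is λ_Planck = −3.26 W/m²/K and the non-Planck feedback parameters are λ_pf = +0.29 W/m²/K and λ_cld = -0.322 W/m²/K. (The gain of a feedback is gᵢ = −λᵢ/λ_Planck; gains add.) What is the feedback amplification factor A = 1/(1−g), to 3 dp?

0.990

Convert to gains: g_pf = 0.29/3.26 = 0.08896; g_cld = -0.322/3.26 = -0.09877.
Total gain g = -0.00981.
A = 1/(1 + 0.00981) = 0.990.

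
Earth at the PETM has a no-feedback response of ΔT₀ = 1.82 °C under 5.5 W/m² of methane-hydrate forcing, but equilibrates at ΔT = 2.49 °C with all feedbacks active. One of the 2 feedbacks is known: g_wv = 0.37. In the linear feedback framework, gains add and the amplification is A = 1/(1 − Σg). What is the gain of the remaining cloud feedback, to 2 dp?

-0.10

Amplification A = ΔT/ΔT₀ = 2.49/1.82 = 1.368.
Total gain g = 1 − 1/A = 1 − 1/1.368 = 0.269.
The known gain is 0.37.
g_cld = 0.269 − 0.37 = -0.10.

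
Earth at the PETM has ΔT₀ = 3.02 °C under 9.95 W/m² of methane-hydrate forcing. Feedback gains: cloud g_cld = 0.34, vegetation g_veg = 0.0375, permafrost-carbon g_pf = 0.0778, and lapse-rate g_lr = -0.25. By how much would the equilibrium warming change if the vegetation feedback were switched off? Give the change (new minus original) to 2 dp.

Original: g = 0.2053, ΔT = 3.02/(1−0.2053) = 3.8002 °C.
Without vegetation: g' = 0.1678, ΔT' = 3.02/(1−0.1678) = 3.6289 °C.
Change = 3.6289 − 3.8002 = -0.17 °C.

-0.17 °C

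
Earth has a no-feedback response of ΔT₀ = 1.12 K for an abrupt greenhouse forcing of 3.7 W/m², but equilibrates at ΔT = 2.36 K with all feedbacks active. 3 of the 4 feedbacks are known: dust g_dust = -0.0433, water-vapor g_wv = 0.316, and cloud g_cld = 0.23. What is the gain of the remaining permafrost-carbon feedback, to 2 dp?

Amplification A = ΔT/ΔT₀ = 2.36/1.12 = 2.107.
Total gain g = 1 − 1/A = 1 − 1/2.107 = 0.5254.
Known gains sum to -0.0433 + 0.316 + 0.23 = 0.5027.
g_pf = 0.5254 − 0.5027 = 0.02.

0.02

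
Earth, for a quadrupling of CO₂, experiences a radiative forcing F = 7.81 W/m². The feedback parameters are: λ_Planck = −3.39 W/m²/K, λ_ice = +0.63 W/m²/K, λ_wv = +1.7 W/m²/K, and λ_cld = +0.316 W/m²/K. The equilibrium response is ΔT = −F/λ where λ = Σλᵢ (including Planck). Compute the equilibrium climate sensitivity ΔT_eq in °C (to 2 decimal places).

Net feedback parameter λ = (−3.39) + (+0.63) + (+1.7) + (+0.316) = -0.744 W/m²/K.
ΔT = −F/λ = −7.81/(-0.744) = 10.50 °C.

10.50 °C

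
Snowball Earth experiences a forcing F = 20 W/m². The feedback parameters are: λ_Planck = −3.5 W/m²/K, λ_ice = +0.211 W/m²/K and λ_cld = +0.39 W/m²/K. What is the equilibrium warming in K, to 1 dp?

6.9 K

Net feedback parameter λ = (−3.5) + (+0.211) + (+0.39) = -2.899 W/m²/K.
ΔT = −F/λ = −20/(-2.899) = 6.9 K.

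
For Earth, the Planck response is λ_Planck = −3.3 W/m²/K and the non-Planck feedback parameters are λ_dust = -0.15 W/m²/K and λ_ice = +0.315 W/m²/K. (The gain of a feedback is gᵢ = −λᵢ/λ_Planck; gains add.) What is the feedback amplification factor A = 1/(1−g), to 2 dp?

1.05

Convert to gains: g_dust = -0.15/3.3 = -0.04545; g_ice = 0.315/3.3 = 0.09545.
Total gain g = 0.05.
A = 1/(1 − 0.05) = 1.05.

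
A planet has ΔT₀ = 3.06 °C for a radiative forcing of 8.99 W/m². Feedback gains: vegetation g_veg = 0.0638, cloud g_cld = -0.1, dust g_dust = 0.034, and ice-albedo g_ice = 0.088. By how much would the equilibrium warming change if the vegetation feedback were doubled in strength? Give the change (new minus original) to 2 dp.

Original: g = 0.0858, ΔT = 3.06/(1−0.0858) = 3.3472 °C.
With doubled vegetation: g' = 0.1496, ΔT' = 3.06/(1−0.1496) = 3.5983 °C.
Change = 3.5983 − 3.3472 = 0.25 °C.

0.25 °C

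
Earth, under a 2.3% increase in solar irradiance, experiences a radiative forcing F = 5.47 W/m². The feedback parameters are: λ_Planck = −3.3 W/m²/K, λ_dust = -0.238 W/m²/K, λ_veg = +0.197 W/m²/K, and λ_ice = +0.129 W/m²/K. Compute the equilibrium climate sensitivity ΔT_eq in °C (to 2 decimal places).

1.70 °C

Net feedback parameter λ = (−3.3) + (-0.238) + (+0.197) + (+0.129) = -3.212 W/m²/K.
ΔT = −F/λ = −5.47/(-3.212) = 1.70 °C.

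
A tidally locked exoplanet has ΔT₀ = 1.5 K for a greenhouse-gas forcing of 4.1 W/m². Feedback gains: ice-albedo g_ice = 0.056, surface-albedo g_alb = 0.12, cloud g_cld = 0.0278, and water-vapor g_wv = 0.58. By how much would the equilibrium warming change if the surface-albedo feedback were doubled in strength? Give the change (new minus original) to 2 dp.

Original: g = 0.7838, ΔT = 1.5/(1−0.7838) = 6.9380 K.
With doubled surface-albedo: g' = 0.9038, ΔT' = 1.5/(1−0.9038) = 15.5925 K.
Change = 15.5925 − 6.9380 = 8.65 K.

8.65 K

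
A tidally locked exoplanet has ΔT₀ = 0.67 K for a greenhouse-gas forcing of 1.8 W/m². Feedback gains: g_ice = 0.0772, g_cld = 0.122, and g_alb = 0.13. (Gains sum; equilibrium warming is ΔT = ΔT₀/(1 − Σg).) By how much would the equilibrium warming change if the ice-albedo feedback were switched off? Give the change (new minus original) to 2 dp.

Original: g = 0.3292, ΔT = 0.67/(1−0.3292) = 0.9988 K.
Without ice-albedo: g' = 0.252, ΔT' = 0.67/(1−0.252) = 0.8957 K.
Change = 0.8957 − 0.9988 = -0.10 K.

-0.10 K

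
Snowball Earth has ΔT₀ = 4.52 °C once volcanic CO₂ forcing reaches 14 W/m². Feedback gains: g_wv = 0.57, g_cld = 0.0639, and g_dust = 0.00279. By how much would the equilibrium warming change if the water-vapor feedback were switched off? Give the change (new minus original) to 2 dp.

Original: g = 0.63669, ΔT = 4.52/(1−0.63669) = 12.4412 °C.
Without water-vapor: g' = 0.06669, ΔT' = 4.52/(1−0.06669) = 4.8430 °C.
Change = 4.8430 − 12.4412 = -7.60 °C.

-7.60 °C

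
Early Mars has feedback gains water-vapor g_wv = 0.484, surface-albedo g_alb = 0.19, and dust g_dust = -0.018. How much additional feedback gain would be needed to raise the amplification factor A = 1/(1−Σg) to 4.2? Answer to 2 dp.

Current total gain = 0.656.
Target gain for A = 4.2: g* = 1 − 1/4.2 = 0.7619.
Additional gain needed = 0.7619 − 0.656 = 0.11.

0.11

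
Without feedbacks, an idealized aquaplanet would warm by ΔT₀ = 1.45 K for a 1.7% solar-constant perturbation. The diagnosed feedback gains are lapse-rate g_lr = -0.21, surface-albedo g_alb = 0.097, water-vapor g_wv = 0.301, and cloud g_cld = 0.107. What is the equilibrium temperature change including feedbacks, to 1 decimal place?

2.1 K

Total gain g = -0.21 + 0.097 + 0.301 + 0.107 = 0.295.
Amplification A = 1/(1 − 0.295) = 1.418.
ΔT = 1.45 × 1.418 = 2.1 K.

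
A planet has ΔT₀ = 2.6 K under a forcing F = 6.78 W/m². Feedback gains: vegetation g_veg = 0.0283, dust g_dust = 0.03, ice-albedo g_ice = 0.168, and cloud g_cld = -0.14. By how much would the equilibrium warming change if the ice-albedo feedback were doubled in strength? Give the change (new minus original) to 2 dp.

Original: g = 0.0863, ΔT = 2.6/(1−0.0863) = 2.8456 K.
With doubled ice-albedo: g' = 0.2543, ΔT' = 2.6/(1−0.2543) = 3.4867 K.
Change = 3.4867 − 2.8456 = 0.64 K.

0.64 K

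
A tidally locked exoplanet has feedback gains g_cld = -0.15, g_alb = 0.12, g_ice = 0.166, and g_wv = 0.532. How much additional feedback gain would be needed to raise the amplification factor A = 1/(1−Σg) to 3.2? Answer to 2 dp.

0.02

Current total gain = 0.668.
Target gain for A = 3.2: g* = 1 − 1/3.2 = 0.6875.
Additional gain needed = 0.6875 − 0.668 = 0.02.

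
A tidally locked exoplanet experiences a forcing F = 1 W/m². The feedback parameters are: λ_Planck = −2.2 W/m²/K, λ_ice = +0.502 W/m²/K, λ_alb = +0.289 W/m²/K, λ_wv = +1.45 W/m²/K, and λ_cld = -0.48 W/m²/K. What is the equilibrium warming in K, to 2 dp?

Net feedback parameter λ = (−2.2) + (+0.502) + (+0.289) + (+1.45) + (-0.48) = -0.439 W/m²/K.
ΔT = −F/λ = −1/(-0.439) = 2.28 K.

2.28 K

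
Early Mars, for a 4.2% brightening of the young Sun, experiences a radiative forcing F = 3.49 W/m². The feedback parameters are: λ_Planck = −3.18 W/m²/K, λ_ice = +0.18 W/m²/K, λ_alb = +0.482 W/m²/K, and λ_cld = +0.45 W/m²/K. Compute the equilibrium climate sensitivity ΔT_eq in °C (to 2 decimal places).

1.69 °C

Net feedback parameter λ = (−3.18) + (+0.18) + (+0.482) + (+0.45) = -2.068 W/m²/K.
ΔT = −F/λ = −3.49/(-2.068) = 1.69 °C.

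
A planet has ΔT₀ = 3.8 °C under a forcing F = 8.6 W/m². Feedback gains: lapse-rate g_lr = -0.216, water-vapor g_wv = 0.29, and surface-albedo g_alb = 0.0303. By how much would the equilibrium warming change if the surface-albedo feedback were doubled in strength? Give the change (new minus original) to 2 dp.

Original: g = 0.1043, ΔT = 3.8/(1−0.1043) = 4.2425 °C.
With doubled surface-albedo: g' = 0.1346, ΔT' = 3.8/(1−0.1346) = 4.3910 °C.
Change = 4.3910 − 4.2425 = 0.15 °C.

0.15 °C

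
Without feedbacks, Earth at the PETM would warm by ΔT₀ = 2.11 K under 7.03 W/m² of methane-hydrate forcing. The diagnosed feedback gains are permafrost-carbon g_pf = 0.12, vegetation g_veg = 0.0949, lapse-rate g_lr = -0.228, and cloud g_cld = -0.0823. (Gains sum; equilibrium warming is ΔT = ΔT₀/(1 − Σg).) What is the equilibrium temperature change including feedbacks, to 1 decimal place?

Total gain g = 0.12 + 0.0949 − 0.228 − 0.0823 = -0.0954.
Amplification A = 1/(1 + 0.0954) = 0.9129.
ΔT = 2.11 × 0.9129 = 1.9 K.

1.9 K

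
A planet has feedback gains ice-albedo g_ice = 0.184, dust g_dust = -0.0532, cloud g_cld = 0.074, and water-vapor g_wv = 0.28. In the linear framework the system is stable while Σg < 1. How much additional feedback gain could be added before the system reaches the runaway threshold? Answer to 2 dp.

Current total gain = 0.184 − 0.0532 + 0.074 + 0.28 = 0.4848.
Margin to runaway = 1 − 0.4848 = 0.52.

0.52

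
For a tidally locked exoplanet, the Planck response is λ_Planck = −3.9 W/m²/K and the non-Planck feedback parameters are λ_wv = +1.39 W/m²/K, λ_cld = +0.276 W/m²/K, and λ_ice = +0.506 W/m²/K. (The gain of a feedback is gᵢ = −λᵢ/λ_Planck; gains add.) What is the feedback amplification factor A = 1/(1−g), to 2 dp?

2.26

Convert to gains: g_wv = 1.39/3.9 = 0.3564; g_cld = 0.276/3.9 = 0.07077; g_ice = 0.506/3.9 = 0.1297.
Total gain g = 0.55687.
A = 1/(1 − 0.55687) = 2.26.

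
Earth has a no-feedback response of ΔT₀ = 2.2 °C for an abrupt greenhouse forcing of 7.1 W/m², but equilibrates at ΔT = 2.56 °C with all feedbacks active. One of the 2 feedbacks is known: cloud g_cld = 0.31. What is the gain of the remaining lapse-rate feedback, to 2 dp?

-0.17

Amplification A = ΔT/ΔT₀ = 2.56/2.2 = 1.164.
Total gain g = 1 − 1/A = 1 − 1/1.164 = 0.1409.
The known gain is 0.31.
g_lr = 0.1409 − 0.31 = -0.17.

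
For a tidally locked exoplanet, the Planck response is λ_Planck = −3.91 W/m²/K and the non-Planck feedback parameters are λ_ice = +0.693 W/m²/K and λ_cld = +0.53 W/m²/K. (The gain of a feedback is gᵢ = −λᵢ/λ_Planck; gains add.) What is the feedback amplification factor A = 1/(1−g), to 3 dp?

1.455

Convert to gains: g_ice = 0.693/3.91 = 0.1772; g_cld = 0.53/3.91 = 0.1355.
Total gain g = 0.3127.
A = 1/(1 − 0.3127) = 1.455.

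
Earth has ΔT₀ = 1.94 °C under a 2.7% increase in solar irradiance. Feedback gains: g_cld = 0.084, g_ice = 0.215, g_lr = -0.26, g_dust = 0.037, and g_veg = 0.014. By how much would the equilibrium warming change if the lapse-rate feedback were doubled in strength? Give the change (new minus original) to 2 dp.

Original: g = 0.09, ΔT = 1.94/(1−0.09) = 2.1319 °C.
With doubled lapse-rate: g' = -0.17, ΔT' = 1.94/(1+0.17) = 1.6581 °C.
Change = 1.6581 − 2.1319 = -0.47 °C.

-0.47 °C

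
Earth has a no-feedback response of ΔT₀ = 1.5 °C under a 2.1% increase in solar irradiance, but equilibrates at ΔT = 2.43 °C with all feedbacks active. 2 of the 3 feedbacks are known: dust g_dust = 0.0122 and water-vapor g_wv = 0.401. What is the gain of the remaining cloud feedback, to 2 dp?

-0.03

Amplification A = ΔT/ΔT₀ = 2.43/1.5 = 1.62.
Total gain g = 1 − 1/A = 1 − 1/1.62 = 0.3827.
Known gains sum to 0.0122 + 0.401 = 0.4132.
g_cld = 0.3827 − 0.4132 = -0.03.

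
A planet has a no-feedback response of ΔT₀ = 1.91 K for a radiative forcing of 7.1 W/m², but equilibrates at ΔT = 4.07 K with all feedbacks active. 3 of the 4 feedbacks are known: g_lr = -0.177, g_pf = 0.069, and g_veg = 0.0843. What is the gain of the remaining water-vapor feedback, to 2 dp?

0.55

Amplification A = ΔT/ΔT₀ = 4.07/1.91 = 2.131.
Total gain g = 1 − 1/A = 1 − 1/2.131 = 0.5307.
Known gains sum to -0.177 + 0.069 + 0.0843 = -0.0237.
g_wv = 0.5307 + 0.0237 = 0.55.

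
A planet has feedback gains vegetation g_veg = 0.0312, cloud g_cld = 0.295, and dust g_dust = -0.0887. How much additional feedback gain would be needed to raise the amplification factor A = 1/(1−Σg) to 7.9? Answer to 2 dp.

0.64

Current total gain = 0.2375.
Target gain for A = 7.9: g* = 1 − 1/7.9 = 0.8734.
Additional gain needed = 0.8734 − 0.2375 = 0.64.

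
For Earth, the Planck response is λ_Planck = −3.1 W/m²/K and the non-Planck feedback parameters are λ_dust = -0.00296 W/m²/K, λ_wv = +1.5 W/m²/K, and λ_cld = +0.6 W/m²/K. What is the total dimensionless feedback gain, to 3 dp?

0.676

Convert to gains: g_dust = -0.00296/3.1 = -0.000955; g_wv = 1.5/3.1 = 0.4839; g_cld = 0.6/3.1 = 0.1935.
Total gain g = 0.676445.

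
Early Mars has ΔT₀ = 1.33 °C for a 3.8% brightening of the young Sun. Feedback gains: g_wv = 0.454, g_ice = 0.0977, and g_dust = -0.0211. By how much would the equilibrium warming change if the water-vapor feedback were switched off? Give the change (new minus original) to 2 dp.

-1.39 °C

Original: g = 0.5306, ΔT = 1.33/(1−0.5306) = 2.8334 °C.
Without water-vapor: g' = 0.0766, ΔT' = 1.33/(1−0.0766) = 1.4403 °C.
Change = 1.4403 − 2.8334 = -1.39 °C.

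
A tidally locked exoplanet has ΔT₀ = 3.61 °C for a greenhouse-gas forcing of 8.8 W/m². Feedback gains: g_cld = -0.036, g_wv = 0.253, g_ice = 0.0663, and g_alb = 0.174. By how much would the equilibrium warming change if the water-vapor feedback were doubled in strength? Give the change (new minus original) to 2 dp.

5.81 °C

Original: g = 0.4573, ΔT = 3.61/(1−0.4573) = 6.6519 °C.
With doubled water-vapor: g' = 0.7103, ΔT' = 3.61/(1−0.7103) = 12.4612 °C.
Change = 12.4612 − 6.6519 = 5.81 °C.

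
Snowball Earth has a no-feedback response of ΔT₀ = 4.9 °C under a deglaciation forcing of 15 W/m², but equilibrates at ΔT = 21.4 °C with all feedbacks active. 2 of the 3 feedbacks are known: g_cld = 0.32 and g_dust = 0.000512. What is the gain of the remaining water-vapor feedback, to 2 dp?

Amplification A = ΔT/ΔT₀ = 21.4/4.9 = 4.367.
Total gain g = 1 − 1/A = 1 − 1/4.367 = 0.771.
Known gains sum to 0.32 + 0.000512 = 0.320512.
g_wv = 0.771 − 0.320512 = 0.45.

0.45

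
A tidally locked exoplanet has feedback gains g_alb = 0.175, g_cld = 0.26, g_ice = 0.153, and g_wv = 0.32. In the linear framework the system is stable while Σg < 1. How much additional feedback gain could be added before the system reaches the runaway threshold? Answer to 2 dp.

Current total gain = 0.175 + 0.26 + 0.153 + 0.32 = 0.908.
Margin to runaway = 1 − 0.908 = 0.09.

0.09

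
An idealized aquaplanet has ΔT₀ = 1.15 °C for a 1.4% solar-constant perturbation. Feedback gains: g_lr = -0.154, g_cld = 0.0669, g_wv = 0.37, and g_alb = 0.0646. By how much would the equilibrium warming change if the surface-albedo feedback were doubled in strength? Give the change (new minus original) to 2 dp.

0.19 °C

Original: g = 0.3475, ΔT = 1.15/(1−0.3475) = 1.7625 °C.
With doubled surface-albedo: g' = 0.4121, ΔT' = 1.15/(1−0.4121) = 1.9561 °C.
Change = 1.9561 − 1.7625 = 0.19 °C.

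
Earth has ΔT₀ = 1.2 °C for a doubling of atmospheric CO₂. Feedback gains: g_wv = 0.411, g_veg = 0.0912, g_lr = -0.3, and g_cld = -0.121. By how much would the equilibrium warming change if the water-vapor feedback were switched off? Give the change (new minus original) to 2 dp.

-0.40 °C

Original: g = 0.0812, ΔT = 1.2/(1−0.0812) = 1.3061 °C.
Without water-vapor: g' = -0.3298, ΔT' = 1.2/(1+0.3298) = 0.9024 °C.
Change = 0.9024 − 1.3061 = -0.40 °C.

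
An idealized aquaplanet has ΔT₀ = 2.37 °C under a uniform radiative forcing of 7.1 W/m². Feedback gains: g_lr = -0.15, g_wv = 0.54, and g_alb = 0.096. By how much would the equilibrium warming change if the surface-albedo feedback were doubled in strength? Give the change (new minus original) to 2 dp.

1.06 °C

Original: g = 0.486, ΔT = 2.37/(1−0.486) = 4.6109 °C.
With doubled surface-albedo: g' = 0.582, ΔT' = 2.37/(1−0.582) = 5.6699 °C.
Change = 5.6699 − 4.6109 = 1.06 °C.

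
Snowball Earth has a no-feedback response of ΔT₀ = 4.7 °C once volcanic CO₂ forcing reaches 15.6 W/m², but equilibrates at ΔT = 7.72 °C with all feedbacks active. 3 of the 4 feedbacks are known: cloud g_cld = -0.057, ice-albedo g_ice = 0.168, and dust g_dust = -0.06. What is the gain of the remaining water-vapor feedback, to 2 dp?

0.34

Amplification A = ΔT/ΔT₀ = 7.72/4.7 = 1.643.
Total gain g = 1 − 1/A = 1 − 1/1.643 = 0.3914.
Known gains sum to -0.057 + 0.168 − 0.06 = 0.051.
g_wv = 0.3914 − 0.051 = 0.34.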